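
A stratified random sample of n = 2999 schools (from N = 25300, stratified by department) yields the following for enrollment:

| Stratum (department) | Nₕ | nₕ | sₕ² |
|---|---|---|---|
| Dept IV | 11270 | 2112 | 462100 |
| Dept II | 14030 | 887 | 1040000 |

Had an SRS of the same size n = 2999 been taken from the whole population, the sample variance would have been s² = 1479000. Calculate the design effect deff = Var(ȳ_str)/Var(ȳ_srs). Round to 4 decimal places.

0.8582

Var(ȳ_str) = Σ Wₕ²(1−fₕ)sₕ²/nₕ with Wₕ = Nₕ/25300:
  Dept IV: (11270/25300)²·(1−2112/11270)·462100/2112 = 35.279756
  Dept II: (14030/25300)²·(1−887/14030)·1040000/887 = 337.76983
  → Var(ȳ_str) = 373.04959.
Var(ȳ_srs) = (1 − 2999/25300)·1479000/2999 = 434.70589.
deff = 373.04959 / 434.70589 = 0.8582.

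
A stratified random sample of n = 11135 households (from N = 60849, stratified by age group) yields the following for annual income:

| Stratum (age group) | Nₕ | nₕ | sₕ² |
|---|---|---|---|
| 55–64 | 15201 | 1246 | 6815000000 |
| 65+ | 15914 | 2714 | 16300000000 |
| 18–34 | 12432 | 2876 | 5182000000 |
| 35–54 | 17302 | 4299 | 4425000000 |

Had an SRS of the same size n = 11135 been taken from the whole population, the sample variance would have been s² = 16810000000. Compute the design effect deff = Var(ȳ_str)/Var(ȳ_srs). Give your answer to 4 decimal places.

Var(ȳ_str) = Σ Wₕ²(1−fₕ)sₕ²/nₕ with Wₕ = Nₕ/60849:
  55–64: (15201/60849)²·(1−1246/15201)·6815000000/1246 = 313359.54
  65+: (15914/60849)²·(1−2714/15914)·16300000000/2714 = 340740.81
  18–34: (12432/60849)²·(1−2876/12432)·5182000000/2876 = 57812.104
  35–54: (17302/60849)²·(1−4299/17302)·4425000000/4299 = 62543.014
  → Var(ȳ_str) = 774455.47.
Var(ȳ_srs) = (1 − 11135/60849)·16810000000/11135 = 1.2333966 × 10^6.
deff = 774455.47 / (1.2333966 × 10^6) = 0.6279.

0.6279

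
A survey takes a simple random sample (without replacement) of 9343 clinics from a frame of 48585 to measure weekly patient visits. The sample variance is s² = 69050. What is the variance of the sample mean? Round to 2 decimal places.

Under SRS without replacement, Var(ȳ) = (1 − f)·s²/n with f = n/N = 9343/48585 = 0.19230215.
Var(ȳ) = (1 − 0.19230215)·69050/9343 = 0.80769785·7.3905598 = 5.9693392.

5.97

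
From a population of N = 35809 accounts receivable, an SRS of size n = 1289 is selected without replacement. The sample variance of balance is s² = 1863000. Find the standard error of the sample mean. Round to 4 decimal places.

37.3267

Under SRS without replacement, Var(ȳ) = (1 − f)·s²/n with f = n/N = 1289/35809 = 0.03599654.
Var(ȳ) = (1 − 0.03599654)·1863000/1289 = 0.96400346·1445.3064 = 1393.2804.
SE(ȳ) = √(1393.2804) = 37.3267.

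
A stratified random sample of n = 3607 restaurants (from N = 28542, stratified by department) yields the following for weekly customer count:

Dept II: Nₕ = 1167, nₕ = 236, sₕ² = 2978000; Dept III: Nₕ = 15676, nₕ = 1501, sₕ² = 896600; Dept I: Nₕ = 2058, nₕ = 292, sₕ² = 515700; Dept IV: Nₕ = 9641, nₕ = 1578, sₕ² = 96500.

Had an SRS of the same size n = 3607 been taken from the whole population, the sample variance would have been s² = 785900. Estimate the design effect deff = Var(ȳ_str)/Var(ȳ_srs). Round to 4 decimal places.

1.0164

Var(ȳ_str) = Σ Wₕ²(1−fₕ)sₕ²/nₕ with Wₕ = Nₕ/28542:
  Dept II: (1167/28542)²·(1−236/1167)·2978000/236 = 16.829237
  Dept III: (15676/28542)²·(1−1501/15676)·896600/1501 = 162.93244
  Dept I: (2058/28542)²·(1−292/2058)·515700/292 = 7.8791895
  Dept IV: (9641/28542)²·(1−1578/9641)·96500/1578 = 5.8353949
  → Var(ȳ_str) = 193.47626.
Var(ȳ_srs) = (1 − 3607/28542)·785900/3607 = 190.34704.
deff = 193.47626 / 190.34704 = 1.0164.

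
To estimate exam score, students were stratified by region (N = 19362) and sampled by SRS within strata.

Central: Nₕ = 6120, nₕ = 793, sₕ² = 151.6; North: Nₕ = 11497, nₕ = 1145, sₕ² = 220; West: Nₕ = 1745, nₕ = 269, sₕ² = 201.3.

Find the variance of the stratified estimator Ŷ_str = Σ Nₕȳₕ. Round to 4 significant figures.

Var(Ŷ_str) = Σₕ Nₕ²(1 − fₕ)sₕ²/nₕ.
Central: 6120²·(1 − 793/6120)·151.6/793 = 6.2324691 × 10^6.
North: 11497²·(1 − 1145/11497)·220/1145 = 2.2867884 × 10^7.
West: 1745²·(1 − 269/1745)·201.3/269 = 1.9274063 × 10^6.
Sum = 3.1027759 × 10^7.

3.103 × 10^7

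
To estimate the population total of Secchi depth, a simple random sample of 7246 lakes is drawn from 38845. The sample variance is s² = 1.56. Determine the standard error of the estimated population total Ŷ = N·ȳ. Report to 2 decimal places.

Var(Ŷ) = N²·Var(ȳ) = N²·(1 − n/N)·s²/n.
f = 7246/38845 = 0.18653623; Var(ȳ) = 0.81346377·1.56/7246 = 1.7513159 × 10^-4.
Var(Ŷ) = 38845² · (1.7513159 × 10^-4) = 264262.02.
SE(Ŷ) = √(264262.02) = 514.06.

514.06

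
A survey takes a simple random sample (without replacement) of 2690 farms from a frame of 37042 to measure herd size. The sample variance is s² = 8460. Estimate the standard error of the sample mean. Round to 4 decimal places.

Under SRS without replacement, Var(ȳ) = (1 − f)·s²/n with f = n/N = 2690/37042 = 0.07262027.
Var(ȳ) = (1 − 0.07262027)·8460/2690 = 0.92737973·3.1449814 = 2.916592.
SE(ȳ) = √(2.916592) = 1.7078.

1.7078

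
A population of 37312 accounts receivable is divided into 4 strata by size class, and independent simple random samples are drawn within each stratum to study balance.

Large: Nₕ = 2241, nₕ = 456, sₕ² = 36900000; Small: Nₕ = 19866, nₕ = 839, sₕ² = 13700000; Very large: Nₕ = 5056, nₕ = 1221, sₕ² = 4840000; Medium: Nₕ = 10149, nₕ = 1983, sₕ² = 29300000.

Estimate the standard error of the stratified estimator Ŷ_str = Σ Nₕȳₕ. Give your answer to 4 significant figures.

2.792 × 10^6

Var(Ŷ_str) = Σₕ Nₕ²(1 − fₕ)sₕ²/nₕ.
Large: 2241²·(1 − 456/2241)·36900000/456 = 3.2369918 × 10^11.
Small: 19866²·(1 − 839/19866)·13700000/839 = 6.172191 × 10^12.
Very large: 5056²·(1 − 1221/5056)·4840000/1221 = 7.686031 × 10^10.
Medium: 10149²·(1 − 1983/10149)·29300000/1983 = 1.2245529 × 10^12.
Sum = 7.7973034 × 10^12.
SE = √(7.7973034 × 10^12) = 2.792 × 10^6.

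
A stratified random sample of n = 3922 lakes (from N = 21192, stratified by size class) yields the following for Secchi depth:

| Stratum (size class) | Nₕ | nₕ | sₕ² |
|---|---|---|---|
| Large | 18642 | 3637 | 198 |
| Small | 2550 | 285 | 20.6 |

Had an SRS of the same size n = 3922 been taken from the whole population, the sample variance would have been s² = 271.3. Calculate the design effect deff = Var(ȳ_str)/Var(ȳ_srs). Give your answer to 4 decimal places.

Var(ȳ_str) = Σ Wₕ²(1−fₕ)sₕ²/nₕ with Wₕ = Nₕ/21192:
  Large: (18642/21192)²·(1−3637/18642)·198/3637 = 0.033908338
  Small: (2550/21192)²·(1−285/2550)·20.6/285 = 9.2958018 × 10^-4
  → Var(ȳ_str) = 0.034837918.
Var(ȳ_srs) = (1 − 3922/21192)·271.3/3922 = 0.05637189.
deff = 0.034837918 / 0.05637189 = 0.6180.

0.6180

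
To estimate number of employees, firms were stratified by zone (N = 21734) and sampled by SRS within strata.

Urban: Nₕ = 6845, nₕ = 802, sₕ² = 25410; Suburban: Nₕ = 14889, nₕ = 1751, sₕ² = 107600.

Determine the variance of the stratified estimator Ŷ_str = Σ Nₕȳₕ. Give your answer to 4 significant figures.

1.333 × 10^10

Var(Ŷ_str) = Σₕ Nₕ²(1 − fₕ)sₕ²/nₕ.
Urban: 6845²·(1 − 802/6845)·25410/802 = 1.3105583 × 10^9.
Suburban: 14889²·(1 − 1751/14889)·107600/1751 = 1.2020455 × 10^10.
Sum = 1.3331013 × 10^10.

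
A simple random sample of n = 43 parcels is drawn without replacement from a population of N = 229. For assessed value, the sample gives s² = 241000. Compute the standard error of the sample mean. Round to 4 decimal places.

67.4704

Under SRS without replacement, Var(ȳ) = (1 − f)·s²/n with f = n/N = 43/229 = 0.18777293.
Var(ȳ) = (1 − 0.18777293)·241000/43 = 0.81222707·5604.6512 = 4552.2494.
SE(ȳ) = √(4552.2494) = 67.4704.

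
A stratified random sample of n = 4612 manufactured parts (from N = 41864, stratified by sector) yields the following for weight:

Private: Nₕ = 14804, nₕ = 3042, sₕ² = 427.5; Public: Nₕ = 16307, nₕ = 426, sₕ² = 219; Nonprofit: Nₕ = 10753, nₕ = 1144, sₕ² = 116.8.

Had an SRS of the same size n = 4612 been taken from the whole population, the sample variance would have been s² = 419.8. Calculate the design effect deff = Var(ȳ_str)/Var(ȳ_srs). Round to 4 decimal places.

Var(ȳ_str) = Σ Wₕ²(1−fₕ)sₕ²/nₕ with Wₕ = Nₕ/41864:
  Private: (14804/41864)²·(1−3042/14804)·427.5/3042 = 0.01396226
  Public: (16307/41864)²·(1−426/16307)·219/426 = 0.075963504
  Nonprofit: (10753/41864)²·(1−1144/10753)·116.8/1144 = 0.0060192615
  → Var(ȳ_str) = 0.095945026.
Var(ȳ_srs) = (1 − 4612/41864)·419.8/4612 = 0.080995708.
deff = 0.095945026 / 0.080995708 = 1.1846.

1.1846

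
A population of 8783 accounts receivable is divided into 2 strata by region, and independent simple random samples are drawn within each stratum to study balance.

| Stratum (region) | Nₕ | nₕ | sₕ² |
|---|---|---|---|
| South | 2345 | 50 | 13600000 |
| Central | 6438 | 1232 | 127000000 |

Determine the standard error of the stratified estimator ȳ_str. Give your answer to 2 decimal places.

252.52

Var(ȳ_str) = Σₕ Wₕ²(1 − fₕ)sₕ²/nₕ with Wₕ = Nₕ/N, N = 8783.
South: Wₕ = 0.26699305; term = 0.26699305²·(1 − 0.02132196)·13600000/50 = 18976.175.
Central: Wₕ = 0.73300695; term = 0.73300695²·(1 − 0.19136378)·127000000/1232 = 44788.074.
Sum = 63764.249.
SE = √(63764.249) = 252.52.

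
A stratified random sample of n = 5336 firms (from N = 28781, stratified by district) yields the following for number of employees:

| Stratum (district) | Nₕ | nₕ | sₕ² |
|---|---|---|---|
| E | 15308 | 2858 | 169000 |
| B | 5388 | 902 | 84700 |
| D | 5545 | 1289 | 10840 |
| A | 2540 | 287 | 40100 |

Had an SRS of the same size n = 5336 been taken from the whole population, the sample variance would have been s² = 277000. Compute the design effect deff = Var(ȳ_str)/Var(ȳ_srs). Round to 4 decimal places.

0.4150

Var(ȳ_str) = Σ Wₕ²(1−fₕ)sₕ²/nₕ with Wₕ = Nₕ/28781:
  E: (15308/28781)²·(1−2858/15308)·169000/2858 = 13.605062
  B: (5388/28781)²·(1−902/5388)·84700/902 = 2.7400089
  D: (5545/28781)²·(1−1289/5545)·10840/1289 = 0.2395895
  A: (2540/28781)²·(1−287/2540)·40100/287 = 0.96526292
  → Var(ȳ_str) = 17.549923.
Var(ȳ_srs) = (1 − 5336/28781)·277000/5336 = 42.287139.
deff = 17.549923 / 42.287139 = 0.4150.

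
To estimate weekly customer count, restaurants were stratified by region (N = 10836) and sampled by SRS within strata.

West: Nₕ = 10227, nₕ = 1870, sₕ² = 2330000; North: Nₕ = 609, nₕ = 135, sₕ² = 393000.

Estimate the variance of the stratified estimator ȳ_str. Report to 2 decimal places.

914.09

Var(ȳ_str) = Σₕ Wₕ²(1 − fₕ)sₕ²/nₕ with Wₕ = Nₕ/N, N = 10836.
West: Wₕ = 0.94379845; term = 0.94379845²·(1 − 0.18284932)·2330000/1870 = 906.93253.
North: Wₕ = 0.05620155; term = 0.05620155²·(1 − 0.22167488)·393000/135 = 7.1567595.
Sum = 914.08929.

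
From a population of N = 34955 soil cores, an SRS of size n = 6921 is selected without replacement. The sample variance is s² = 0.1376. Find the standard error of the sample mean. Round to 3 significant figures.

Under SRS without replacement, Var(ȳ) = (1 − f)·s²/n with f = n/N = 6921/34955 = 0.19799743.
Var(ȳ) = (1 − 0.19799743)·0.1376/6921 = 0.80200257·1.988152 × 10^-5 = 1.594503 × 10^-5.
SE(ȳ) = √(1.594503 × 10^-5) = 0.00399.

0.00399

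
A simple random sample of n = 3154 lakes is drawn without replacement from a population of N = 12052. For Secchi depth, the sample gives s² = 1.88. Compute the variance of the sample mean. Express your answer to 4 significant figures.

4.401 × 10^-4

Under SRS without replacement, Var(ȳ) = (1 − f)·s²/n with f = n/N = 3154/12052 = 0.26169930.
Var(ȳ) = (1 − 0.26169930)·1.88/3154 = 0.73830070·5.9606848 × 10^-4 = 4.4007778 × 10^-4.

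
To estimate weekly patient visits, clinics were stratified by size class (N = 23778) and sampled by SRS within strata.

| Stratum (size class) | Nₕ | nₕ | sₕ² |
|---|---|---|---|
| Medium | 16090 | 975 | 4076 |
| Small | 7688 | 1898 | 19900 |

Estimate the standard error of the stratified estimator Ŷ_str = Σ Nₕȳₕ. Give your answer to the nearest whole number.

38515

Var(Ŷ_str) = Σₕ Nₕ²(1 − fₕ)sₕ²/nₕ.
Medium: 16090²·(1 − 975/16090)·4076/975 = 1.0167022 × 10^9.
Small: 7688²·(1 − 1898/7688)·19900/1898 = 4.6671183 × 10^8.
Sum = 1.483414 × 10^9.
SE = √(1.483414 × 10^9) = 38515.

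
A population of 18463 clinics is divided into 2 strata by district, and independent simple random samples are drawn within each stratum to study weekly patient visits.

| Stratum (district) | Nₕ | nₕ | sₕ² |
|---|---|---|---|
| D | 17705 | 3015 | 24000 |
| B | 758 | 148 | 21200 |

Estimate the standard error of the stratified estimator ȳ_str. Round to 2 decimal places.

Var(ȳ_str) = Σₕ Wₕ²(1 − fₕ)sₕ²/nₕ with Wₕ = Nₕ/N, N = 18463.
D: Wₕ = 0.95894492; term = 0.95894492²·(1 − 0.17029088)·24000/3015 = 6.0734731.
B: Wₕ = 0.04105508; term = 0.04105508²·(1 − 0.19525066)·21200/148 = 0.19429814.
Sum = 6.2677712.
SE = √(6.2677712) = 2.50.

2.50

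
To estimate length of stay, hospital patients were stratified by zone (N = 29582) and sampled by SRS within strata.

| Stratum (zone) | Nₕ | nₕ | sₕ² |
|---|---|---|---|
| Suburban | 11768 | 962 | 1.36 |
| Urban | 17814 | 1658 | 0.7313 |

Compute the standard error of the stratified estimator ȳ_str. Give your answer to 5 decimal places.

Var(ȳ_str) = Σₕ Wₕ²(1 − fₕ)sₕ²/nₕ with Wₕ = Nₕ/N, N = 29582.
Suburban: Wₕ = 0.39780948; term = 0.39780948²·(1 − 0.08174711)·1.36/962 = 2.0543593 × 10^-4.
Urban: Wₕ = 0.60219052; term = 0.60219052²·(1 − 0.09307286)·0.7313/1658 = 1.450612 × 10^-4.
Sum = 3.5049713 × 10^-4.
SE = √(3.5049713 × 10^-4) = 0.01872.

0.01872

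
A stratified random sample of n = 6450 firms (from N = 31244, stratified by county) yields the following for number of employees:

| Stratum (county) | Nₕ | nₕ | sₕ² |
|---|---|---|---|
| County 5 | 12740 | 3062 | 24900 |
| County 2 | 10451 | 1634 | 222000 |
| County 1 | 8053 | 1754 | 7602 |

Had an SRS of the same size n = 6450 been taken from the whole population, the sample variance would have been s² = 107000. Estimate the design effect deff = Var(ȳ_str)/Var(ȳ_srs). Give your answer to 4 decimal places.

Var(ȳ_str) = Σ Wₕ²(1−fₕ)sₕ²/nₕ with Wₕ = Nₕ/31244:
  County 5: (12740/31244)²·(1−3062/12740)·24900/3062 = 1.0271076
  County 2: (10451/31244)²·(1−1634/10451)·222000/1634 = 12.824675
  County 1: (8053/31244)²·(1−1754/8053)·7602/1754 = 0.22521345
  → Var(ȳ_str) = 14.076996.
Var(ȳ_srs) = (1 − 6450/31244)·107000/6450 = 13.16449.
deff = 14.076996 / 13.16449 = 1.0693.

1.0693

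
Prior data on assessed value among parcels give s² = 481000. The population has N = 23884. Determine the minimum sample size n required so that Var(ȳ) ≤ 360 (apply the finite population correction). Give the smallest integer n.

Without fpc, n₀ = s²/D = 481000/360 = 1336.1111.
With fpc, (1 − n/N)·s²/n ≤ D requires n ≥ n₀/(1 + n₀/N) = 1336.1111/(1 + 1336.1111/23884) = 1265.3266.
Rounding up, n = 1266.

1266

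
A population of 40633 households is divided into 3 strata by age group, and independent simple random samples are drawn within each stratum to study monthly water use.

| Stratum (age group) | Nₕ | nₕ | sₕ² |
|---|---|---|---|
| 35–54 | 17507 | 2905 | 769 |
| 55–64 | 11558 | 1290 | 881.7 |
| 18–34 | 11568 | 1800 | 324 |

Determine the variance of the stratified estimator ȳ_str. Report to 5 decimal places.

Var(ȳ_str) = Σₕ Wₕ²(1 − fₕ)sₕ²/nₕ with Wₕ = Nₕ/N, N = 40633.
35–54: Wₕ = 0.43085669; term = 0.43085669²·(1 − 0.16593363)·769/2905 = 0.040987035.
55–64: Wₕ = 0.28444860; term = 0.28444860²·(1 − 0.11161101)·881.7/1290 = 0.04912945.
18–34: Wₕ = 0.28469471; term = 0.28469471²·(1 − 0.15560166)·324/1800 = 0.012319091.
Sum = 0.10243558.

0.10244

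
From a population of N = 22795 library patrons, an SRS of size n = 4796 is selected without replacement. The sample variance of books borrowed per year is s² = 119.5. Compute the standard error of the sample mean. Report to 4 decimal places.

0.1403

Under SRS without replacement, Var(ȳ) = (1 − f)·s²/n with f = n/N = 4796/22795 = 0.21039702.
Var(ȳ) = (1 − 0.21039702)·119.5/4796 = 0.78960298·0.024916597 = 0.019674219.
SE(ȳ) = √(0.019674219) = 0.1403.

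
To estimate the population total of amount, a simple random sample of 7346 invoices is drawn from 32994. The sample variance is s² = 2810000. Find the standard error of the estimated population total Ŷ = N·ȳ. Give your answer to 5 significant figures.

568950

Var(Ŷ) = N²·Var(ȳ) = N²·(1 − n/N)·s²/n.
f = 7346/32994 = 0.22264654; Var(ȳ) = 0.77735346·2810000/7346 = 297.3541.
Var(Ŷ) = 32994² · 297.3541 = 3.2370087 × 10^11.
SE(Ŷ) = √(3.2370087 × 10^11) = 568950.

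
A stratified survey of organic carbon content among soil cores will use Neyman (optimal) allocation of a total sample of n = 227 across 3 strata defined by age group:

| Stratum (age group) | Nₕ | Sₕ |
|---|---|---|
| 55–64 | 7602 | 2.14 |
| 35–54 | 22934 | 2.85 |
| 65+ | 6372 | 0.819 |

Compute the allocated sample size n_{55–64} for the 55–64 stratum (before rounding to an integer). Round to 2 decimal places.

42.52

Neyman allocation: nₕ = n·NₕSₕ / Σⱼ NⱼSⱼ.
Σ NⱼSⱼ = 7602·2.14 + 22934·2.85 + 6372·0.819 = 86848.848.
n_{55–64} = 227·7602·2.14 / 86848.848 = 42.52.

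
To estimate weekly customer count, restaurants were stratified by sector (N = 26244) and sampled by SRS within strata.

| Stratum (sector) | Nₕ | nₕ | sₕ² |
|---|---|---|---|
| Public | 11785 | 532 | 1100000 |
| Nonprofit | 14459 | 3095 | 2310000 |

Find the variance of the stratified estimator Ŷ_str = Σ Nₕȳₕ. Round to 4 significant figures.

Var(Ŷ_str) = Σₕ Nₕ²(1 − fₕ)sₕ²/nₕ.
Public: 11785²·(1 − 532/11785)·1100000/532 = 2.7420727 × 10^11.
Nonprofit: 14459²·(1 − 3095/14459)·2310000/3095 = 1.226368 × 10^11.
Sum = 3.9684407 × 10^11.

3.968 × 10^11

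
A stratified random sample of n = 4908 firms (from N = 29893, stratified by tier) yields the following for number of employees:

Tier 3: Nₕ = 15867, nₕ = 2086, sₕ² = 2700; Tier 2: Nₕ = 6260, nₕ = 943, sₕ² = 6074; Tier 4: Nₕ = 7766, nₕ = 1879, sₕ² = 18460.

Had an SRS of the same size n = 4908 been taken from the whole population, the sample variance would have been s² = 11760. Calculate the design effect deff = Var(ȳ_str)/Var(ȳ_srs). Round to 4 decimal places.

0.5289

Var(ȳ_str) = Σ Wₕ²(1−fₕ)sₕ²/nₕ with Wₕ = Nₕ/29893:
  Tier 3: (15867/29893)²·(1−2086/15867)·2700/2086 = 0.31672767
  Tier 2: (6260/29893)²·(1−943/6260)·6074/943 = 0.23991924
  Tier 4: (7766/29893)²·(1−1879/7766)·18460/1879 = 0.50264033
  → Var(ȳ_str) = 1.0592872.
Var(ȳ_srs) = (1 − 4908/29893)·11760/4908 = 2.0026849.
deff = 1.0592872 / 2.0026849 = 0.5289.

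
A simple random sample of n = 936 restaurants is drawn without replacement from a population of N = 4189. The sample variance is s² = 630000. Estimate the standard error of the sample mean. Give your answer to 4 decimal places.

22.8623

Under SRS without replacement, Var(ȳ) = (1 − f)·s²/n with f = n/N = 936/4189 = 0.22344235.
Var(ȳ) = (1 − 0.22344235)·630000/936 = 0.77655765·673.07692 = 522.68303.
SE(ȳ) = √(522.68303) = 22.8623.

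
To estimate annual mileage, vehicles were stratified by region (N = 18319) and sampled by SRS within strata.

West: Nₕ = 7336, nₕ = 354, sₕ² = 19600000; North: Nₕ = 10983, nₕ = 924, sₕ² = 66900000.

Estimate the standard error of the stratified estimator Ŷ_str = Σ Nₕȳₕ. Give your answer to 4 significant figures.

3.292 × 10^6

Var(Ŷ_str) = Σₕ Nₕ²(1 − fₕ)sₕ²/nₕ.
West: 7336²·(1 − 354/7336)·19600000/354 = 2.8359069 × 10^12.
North: 10983²·(1 − 924/10983)·66900000/924 = 7.9988939 × 10^12.
Sum = 1.0834801 × 10^13.
SE = √(1.0834801 × 10^13) = 3.292 × 10^6.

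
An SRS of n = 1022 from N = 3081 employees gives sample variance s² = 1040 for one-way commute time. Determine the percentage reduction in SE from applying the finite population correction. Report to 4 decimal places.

f = n/N = 1022/3081 = 0.33171048.
SE_no-fpc = √(s²/n) = 1.0087678; SE_fpc = √((1−f)s²/n) = 0.82465737.
Ratio = √(1−f) = 0.81748977. Reduction = 100·(1 − 0.81748977) = 18.2510%.

18.2510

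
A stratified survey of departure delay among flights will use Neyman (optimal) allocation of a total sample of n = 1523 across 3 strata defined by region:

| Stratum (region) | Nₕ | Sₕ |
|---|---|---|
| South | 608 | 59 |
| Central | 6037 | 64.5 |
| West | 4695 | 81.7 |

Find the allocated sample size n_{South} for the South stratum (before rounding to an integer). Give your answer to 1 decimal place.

Neyman allocation: nₕ = n·NₕSₕ / Σⱼ NⱼSⱼ.
Σ NⱼSⱼ = 608·59 + 6037·64.5 + 4695·81.7 = 808840.
n_{South} = 1523·608·59 / 808840 = 67.5.

67.5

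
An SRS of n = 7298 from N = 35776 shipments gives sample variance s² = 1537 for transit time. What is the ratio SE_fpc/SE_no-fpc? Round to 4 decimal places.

f = n/N = 7298/35776 = 0.20399150.
SE_no-fpc = √(s²/n) = 0.45891791; SE_fpc = √((1−f)s²/n) = 0.40944338.
Ratio = √(1−f) = 0.89219308.

0.8922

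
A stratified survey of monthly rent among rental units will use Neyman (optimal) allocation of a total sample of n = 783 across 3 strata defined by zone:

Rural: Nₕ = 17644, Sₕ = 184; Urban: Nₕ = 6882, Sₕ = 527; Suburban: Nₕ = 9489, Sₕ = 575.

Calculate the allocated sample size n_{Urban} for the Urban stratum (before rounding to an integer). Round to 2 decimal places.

230.33

Neyman allocation: nₕ = n·NₕSₕ / Σⱼ NⱼSⱼ.
Σ NⱼSⱼ = 17644·184 + 6882·527 + 9489·575 = 1.2329485 × 10^7.
n_{Urban} = 783·6882·527 / (1.2329485 × 10^7) = 230.33.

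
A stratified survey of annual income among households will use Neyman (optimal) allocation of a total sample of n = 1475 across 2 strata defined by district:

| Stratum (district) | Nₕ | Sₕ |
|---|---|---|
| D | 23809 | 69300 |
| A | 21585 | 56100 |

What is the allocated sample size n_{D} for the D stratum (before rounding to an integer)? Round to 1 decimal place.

850.7

Neyman allocation: nₕ = n·NₕSₕ / Σⱼ NⱼSⱼ.
Σ NⱼSⱼ = 23809·69300 + 21585·56100 = 2.8608822 × 10^9.
n_{D} = 1475·23809·69300 / (2.8608822 × 10^9) = 850.7.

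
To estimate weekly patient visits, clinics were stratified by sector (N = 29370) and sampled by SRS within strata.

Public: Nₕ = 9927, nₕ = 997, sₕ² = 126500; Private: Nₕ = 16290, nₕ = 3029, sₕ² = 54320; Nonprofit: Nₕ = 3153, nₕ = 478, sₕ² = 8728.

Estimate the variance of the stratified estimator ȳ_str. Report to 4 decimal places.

Var(ȳ_str) = Σₕ Wₕ²(1 − fₕ)sₕ²/nₕ with Wₕ = Nₕ/N, N = 29370.
Public: Wₕ = 0.33799796; term = 0.33799796²·(1 − 0.10043316)·126500/997 = 13.03938.
Private: Wₕ = 0.55464760; term = 0.55464760²·(1 − 0.18594230)·54320/3029 = 4.4910713.
Nonprofit: Wₕ = 0.10735444; term = 0.10735444²·(1 − 0.15160165)·8728/478 = 0.17853637.
Sum = 17.708988.

17.7090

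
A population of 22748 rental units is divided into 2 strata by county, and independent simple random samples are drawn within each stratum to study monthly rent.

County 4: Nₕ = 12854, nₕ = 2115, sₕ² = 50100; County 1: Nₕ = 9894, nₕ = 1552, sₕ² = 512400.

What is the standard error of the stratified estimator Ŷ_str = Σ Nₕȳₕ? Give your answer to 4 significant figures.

Var(Ŷ_str) = Σₕ Nₕ²(1 − fₕ)sₕ²/nₕ.
County 4: 12854²·(1 − 2115/12854)·50100/2115 = 3.2698625 × 10^9.
County 1: 9894²·(1 − 1552/9894)·512400/1552 = 2.724956 × 10^10.
Sum = 3.0519423 × 10^10.
SE = √(3.0519423 × 10^10) = 174700.

174700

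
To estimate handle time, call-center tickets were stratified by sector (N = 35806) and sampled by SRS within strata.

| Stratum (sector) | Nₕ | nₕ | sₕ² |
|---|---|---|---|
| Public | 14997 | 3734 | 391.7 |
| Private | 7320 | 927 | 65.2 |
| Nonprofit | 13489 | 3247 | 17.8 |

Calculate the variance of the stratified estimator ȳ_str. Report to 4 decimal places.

0.0170

Var(ȳ_str) = Σₕ Wₕ²(1 − fₕ)sₕ²/nₕ with Wₕ = Nₕ/N, N = 35806.
Public: Wₕ = 0.41884042; term = 0.41884042²·(1 − 0.24898313)·391.7/3734 = 0.013820575.
Private: Wₕ = 0.20443501; term = 0.20443501²·(1 − 0.12663934)·65.2/927 = 0.0025672729.
Nonprofit: Wₕ = 0.37672457; term = 0.37672457²·(1 − 0.24071466)·17.8/3247 = 5.9073217 × 10^-4.
Sum = 0.01697858.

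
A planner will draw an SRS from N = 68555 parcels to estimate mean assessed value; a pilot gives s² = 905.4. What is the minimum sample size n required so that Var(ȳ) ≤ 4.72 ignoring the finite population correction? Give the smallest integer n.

192

Without fpc, n₀ = s²/D = 905.4/4.72 = 191.8220.
Rounding up, n = 192.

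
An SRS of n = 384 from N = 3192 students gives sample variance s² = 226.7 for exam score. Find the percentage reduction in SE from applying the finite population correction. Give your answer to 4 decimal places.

f = n/N = 384/3192 = 0.12030075.
SE_no-fpc = √(s²/n) = 0.76835186; SE_fpc = √((1−f)s²/n) = 0.72065476.
Ratio = √(1−f) = 0.93792284. Reduction = 100·(1 − 0.93792284) = 6.2077%.

6.2077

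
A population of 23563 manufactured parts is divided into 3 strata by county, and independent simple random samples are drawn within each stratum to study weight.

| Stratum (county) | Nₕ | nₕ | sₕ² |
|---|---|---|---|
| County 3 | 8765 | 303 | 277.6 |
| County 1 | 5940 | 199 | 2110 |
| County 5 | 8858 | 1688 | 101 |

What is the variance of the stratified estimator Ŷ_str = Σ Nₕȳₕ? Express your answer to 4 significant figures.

4.333 × 10^8

Var(Ŷ_str) = Σₕ Nₕ²(1 − fₕ)sₕ²/nₕ.
County 3: 8765²·(1 − 303/8765)·277.6/303 = 6.7951927 × 10^7.
County 1: 5940²·(1 − 199/5940)·2110/199 = 3.6157914 × 10^8.
County 5: 8858²·(1 − 1688/8858)·101/1688 = 3.8001765 × 10^6.
Sum = 4.3333124 × 10^8.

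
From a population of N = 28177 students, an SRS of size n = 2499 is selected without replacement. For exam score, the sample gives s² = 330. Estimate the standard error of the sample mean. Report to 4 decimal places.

0.3469

Under SRS without replacement, Var(ȳ) = (1 − f)·s²/n with f = n/N = 2499/28177 = 0.08868936.
Var(ȳ) = (1 − 0.08868936)·330/2499 = 0.91131064·0.13205282 = 0.12034114.
SE(ȳ) = √(0.12034114) = 0.3469.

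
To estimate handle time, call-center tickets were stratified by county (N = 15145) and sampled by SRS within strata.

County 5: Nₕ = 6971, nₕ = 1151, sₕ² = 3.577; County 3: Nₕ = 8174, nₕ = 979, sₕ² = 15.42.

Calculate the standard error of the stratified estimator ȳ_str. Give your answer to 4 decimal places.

0.0677

Var(ȳ_str) = Σₕ Wₕ²(1 − fₕ)sₕ²/nₕ with Wₕ = Nₕ/N, N = 15145.
County 5: Wₕ = 0.46028392; term = 0.46028392²·(1 − 0.16511261)·3.577/1151 = 5.496967 × 10^-4.
County 3: Wₕ = 0.53971608; term = 0.53971608²·(1 − 0.11977000)·15.42/979 = 0.0040385788.
Sum = 0.0045882755.
SE = √(0.0045882755) = 0.0677.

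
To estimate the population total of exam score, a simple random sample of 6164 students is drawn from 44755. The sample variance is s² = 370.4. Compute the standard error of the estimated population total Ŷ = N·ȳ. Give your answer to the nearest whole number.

Var(Ŷ) = N²·Var(ȳ) = N²·(1 − n/N)·s²/n.
f = 6164/44755 = 0.13772763; Var(ȳ) = 0.86227237·370.4/6164 = 0.05181468.
Var(Ŷ) = 44755² · 0.05181468 = 1.0378532 × 10^8.
SE(Ŷ) = √(1.0378532 × 10^8) = 10188.

10188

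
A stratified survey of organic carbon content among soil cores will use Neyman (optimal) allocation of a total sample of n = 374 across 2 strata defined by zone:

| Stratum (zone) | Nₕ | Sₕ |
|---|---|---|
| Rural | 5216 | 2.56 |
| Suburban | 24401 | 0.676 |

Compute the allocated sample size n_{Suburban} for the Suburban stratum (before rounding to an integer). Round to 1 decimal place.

206.7

Neyman allocation: nₕ = n·NₕSₕ / Σⱼ NⱼSⱼ.
Σ NⱼSⱼ = 5216·2.56 + 24401·0.676 = 29848.036.
n_{Suburban} = 374·24401·0.676 / 29848.036 = 206.7.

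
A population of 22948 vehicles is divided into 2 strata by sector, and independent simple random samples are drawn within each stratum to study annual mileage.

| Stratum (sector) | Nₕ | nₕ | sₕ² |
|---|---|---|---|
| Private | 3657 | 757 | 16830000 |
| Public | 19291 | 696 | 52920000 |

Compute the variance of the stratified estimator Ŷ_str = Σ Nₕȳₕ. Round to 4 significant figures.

Var(Ŷ_str) = Σₕ Nₕ²(1 − fₕ)sₕ²/nₕ.
Private: 3657²·(1 − 757/3657)·16830000/757 = 2.357823 × 10^11.
Public: 19291²·(1 − 696/19291)·52920000/696 = 2.7274797 × 10^13.
Sum = 2.7510579 × 10^13.

2.751 × 10^13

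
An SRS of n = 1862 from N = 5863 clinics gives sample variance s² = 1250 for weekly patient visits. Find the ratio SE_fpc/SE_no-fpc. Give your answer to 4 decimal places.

0.8261

f = n/N = 1862/5863 = 0.31758485.
SE_no-fpc = √(s²/n) = 0.81934191; SE_fpc = √((1−f)s²/n) = 0.67684542.
Ratio = √(1−f) = 0.82608422.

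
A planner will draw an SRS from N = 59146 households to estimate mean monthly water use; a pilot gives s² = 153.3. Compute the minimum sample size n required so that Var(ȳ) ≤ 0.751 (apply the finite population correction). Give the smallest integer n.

Without fpc, n₀ = s²/D = 153.3/0.751 = 204.1278.
With fpc, (1 − n/N)·s²/n ≤ D requires n ≥ n₀/(1 + n₀/N) = 204.1278/(1 + 204.1278/59146) = 203.4257.
Rounding up, n = 204.

204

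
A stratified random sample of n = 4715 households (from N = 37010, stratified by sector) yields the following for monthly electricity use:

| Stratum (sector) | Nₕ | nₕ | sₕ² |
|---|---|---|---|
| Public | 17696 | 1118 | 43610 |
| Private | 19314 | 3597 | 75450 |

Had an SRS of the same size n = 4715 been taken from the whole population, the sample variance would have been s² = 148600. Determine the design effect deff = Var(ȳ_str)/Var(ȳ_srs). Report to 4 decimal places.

Var(ȳ_str) = Σ Wₕ²(1−fₕ)sₕ²/nₕ with Wₕ = Nₕ/37010:
  Public: (17696/37010)²·(1−1118/17696)·43610/1118 = 8.3543633
  Private: (19314/37010)²·(1−3597/19314)·75450/3597 = 4.6486036
  → Var(ȳ_str) = 13.002967.
Var(ȳ_srs) = (1 − 4715/37010)·148600/4715 = 27.501306.
deff = 13.002967 / 27.501306 = 0.4728.

0.4728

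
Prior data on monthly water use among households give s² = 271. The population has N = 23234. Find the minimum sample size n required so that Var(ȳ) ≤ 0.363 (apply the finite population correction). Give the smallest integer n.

724

Without fpc, n₀ = s²/D = 271/0.363 = 746.5565.
With fpc, (1 − n/N)·s²/n ≤ D requires n ≥ n₀/(1 + n₀/N) = 746.5565/(1 + 746.5565/23234) = 723.3149.
Rounding up, n = 724.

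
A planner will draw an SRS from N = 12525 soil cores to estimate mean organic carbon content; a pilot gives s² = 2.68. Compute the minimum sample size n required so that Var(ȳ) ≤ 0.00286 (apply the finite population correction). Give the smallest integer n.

872

Without fpc, n₀ = s²/D = 2.68/0.00286 = 937.0629.
With fpc, (1 − n/N)·s²/n ≤ D requires n ≥ n₀/(1 + n₀/N) = 937.0629/(1 + 937.0629/12525) = 871.8361.
Rounding up, n = 872.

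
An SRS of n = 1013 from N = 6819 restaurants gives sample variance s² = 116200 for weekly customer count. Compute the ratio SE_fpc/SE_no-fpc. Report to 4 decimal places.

0.9227

f = n/N = 1013/6819 = 0.14855551.
SE_no-fpc = √(s²/n) = 10.710219; SE_fpc = √((1−f)s²/n) = 9.8827205.
Ratio = √(1−f) = 0.92273750.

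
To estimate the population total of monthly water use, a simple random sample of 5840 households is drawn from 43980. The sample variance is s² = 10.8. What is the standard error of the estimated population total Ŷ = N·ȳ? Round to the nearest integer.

Var(Ŷ) = N²·Var(ȳ) = N²·(1 − n/N)·s²/n.
f = 5840/43980 = 0.13278763; Var(ȳ) = 0.86721237·10.8/5840 = 0.0016037489.
Var(Ŷ) = 43980² · 0.0016037489 = 3.1020359 × 10^6.
SE(Ŷ) = √(3.1020359 × 10^6) = 1761.

1761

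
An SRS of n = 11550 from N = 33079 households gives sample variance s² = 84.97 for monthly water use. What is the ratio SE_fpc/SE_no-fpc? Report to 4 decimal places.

0.8067

f = n/N = 11550/33079 = 0.34916412.
SE_no-fpc = √(s²/n) = 0.085771265; SE_fpc = √((1−f)s²/n) = 0.069195453.
Ratio = √(1−f) = 0.80674400.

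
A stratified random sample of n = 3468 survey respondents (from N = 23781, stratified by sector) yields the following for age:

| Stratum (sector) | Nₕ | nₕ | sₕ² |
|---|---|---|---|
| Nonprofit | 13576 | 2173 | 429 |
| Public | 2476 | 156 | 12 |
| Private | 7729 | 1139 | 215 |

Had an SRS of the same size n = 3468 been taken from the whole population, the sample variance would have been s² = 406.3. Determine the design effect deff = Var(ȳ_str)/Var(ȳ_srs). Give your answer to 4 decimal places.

Var(ȳ_str) = Σ Wₕ²(1−fₕ)sₕ²/nₕ with Wₕ = Nₕ/23781:
  Nonprofit: (13576/23781)²·(1−2173/13576)·429/2173 = 0.054041612
  Public: (2476/23781)²·(1−156/2476)·12/156 = 7.8133098 × 10^-4
  Private: (7729/23781)²·(1−1139/7729)·215/1139 = 0.01700056
  → Var(ȳ_str) = 0.071823503.
Var(ȳ_srs) = (1 − 3468/23781)·406.3/3468 = 0.10007179.
deff = 0.071823503 / 0.10007179 = 0.7177.

0.7177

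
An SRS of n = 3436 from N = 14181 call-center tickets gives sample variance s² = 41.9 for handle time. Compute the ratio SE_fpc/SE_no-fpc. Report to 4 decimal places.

f = n/N = 3436/14181 = 0.24229603.
SE_no-fpc = √(s²/n) = 0.11042831; SE_fpc = √((1−f)s²/n) = 0.096123642.
Ratio = √(1−f) = 0.87046193.

0.8705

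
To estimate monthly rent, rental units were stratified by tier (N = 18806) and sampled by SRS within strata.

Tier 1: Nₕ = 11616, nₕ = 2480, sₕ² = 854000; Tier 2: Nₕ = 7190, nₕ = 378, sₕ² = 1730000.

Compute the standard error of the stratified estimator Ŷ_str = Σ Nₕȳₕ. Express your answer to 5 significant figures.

Var(Ŷ_str) = Σₕ Nₕ²(1 − fₕ)sₕ²/nₕ.
Tier 1: 11616²·(1 − 2480/11616)·854000/2480 = 3.6544236 × 10^10.
Tier 2: 7190²·(1 − 378/7190)·1730000/378 = 2.2415985 × 10^11.
Sum = 2.6070409 × 10^11.
SE = √(2.6070409 × 10^11) = 510590.

510590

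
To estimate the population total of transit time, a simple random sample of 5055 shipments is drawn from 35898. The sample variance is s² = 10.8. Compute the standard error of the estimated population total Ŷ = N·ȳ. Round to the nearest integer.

1538

Var(Ŷ) = N²·Var(ȳ) = N²·(1 − n/N)·s²/n.
f = 5055/35898 = 0.14081564; Var(ȳ) = 0.85918436·10.8/5055 = 0.0018356461.
Var(Ŷ) = 35898² · 0.0018356461 = 2.3655355 × 10^6.
SE(Ŷ) = √(2.3655355 × 10^6) = 1538.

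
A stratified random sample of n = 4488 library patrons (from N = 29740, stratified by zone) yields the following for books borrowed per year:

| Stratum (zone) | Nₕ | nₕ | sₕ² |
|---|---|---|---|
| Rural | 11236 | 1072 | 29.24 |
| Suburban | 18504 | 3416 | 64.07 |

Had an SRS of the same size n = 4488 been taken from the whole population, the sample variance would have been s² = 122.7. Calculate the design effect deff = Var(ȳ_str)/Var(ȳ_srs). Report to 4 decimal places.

0.4068

Var(ȳ_str) = Σ Wₕ²(1−fₕ)sₕ²/nₕ with Wₕ = Nₕ/29740:
  Rural: (11236/29740)²·(1−1072/11236)·29.24/1072 = 0.0035219002
  Suburban: (18504/29740)²·(1−3416/18504)·64.07/3416 = 0.0059204161
  → Var(ȳ_str) = 0.0094423163.
Var(ȳ_srs) = (1 − 4488/29740)·122.7/4488 = 0.023213816.
deff = 0.0094423163 / 0.023213816 = 0.4068.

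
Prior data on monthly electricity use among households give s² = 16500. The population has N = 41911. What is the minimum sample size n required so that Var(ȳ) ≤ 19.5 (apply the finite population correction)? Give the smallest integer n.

Without fpc, n₀ = s²/D = 16500/19.5 = 846.1538.
With fpc, (1 − n/N)·s²/n ≤ D requires n ≥ n₀/(1 + n₀/N) = 846.1538/(1 + 846.1538/41911) = 829.4086.
Rounding up, n = 830.

830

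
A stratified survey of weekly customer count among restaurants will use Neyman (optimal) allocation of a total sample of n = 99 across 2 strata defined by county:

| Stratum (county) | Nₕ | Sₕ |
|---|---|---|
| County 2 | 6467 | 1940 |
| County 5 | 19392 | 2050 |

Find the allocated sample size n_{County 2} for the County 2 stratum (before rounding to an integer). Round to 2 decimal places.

Neyman allocation: nₕ = n·NₕSₕ / Σⱼ NⱼSⱼ.
Σ NⱼSⱼ = 6467·1940 + 19392·2050 = 5.229958 × 10^7.
n_{County 2} = 99·6467·1940 / (5.229958 × 10^7) = 23.75.

23.75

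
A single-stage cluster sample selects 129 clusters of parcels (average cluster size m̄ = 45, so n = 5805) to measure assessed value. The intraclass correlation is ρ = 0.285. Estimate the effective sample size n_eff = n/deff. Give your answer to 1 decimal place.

428.7

deff = 1 + (45 − 1)·0.285 = 1 + 12.54 = 13.54.
n_eff = 5805 / 13.54 = 428.7.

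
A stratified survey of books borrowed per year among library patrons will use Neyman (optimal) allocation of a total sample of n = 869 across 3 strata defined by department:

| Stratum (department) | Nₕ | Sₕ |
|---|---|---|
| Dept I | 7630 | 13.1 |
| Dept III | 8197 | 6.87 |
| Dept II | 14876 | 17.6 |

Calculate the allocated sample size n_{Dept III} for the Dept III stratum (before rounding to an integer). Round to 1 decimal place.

117.0

Neyman allocation: nₕ = n·NₕSₕ / Σⱼ NⱼSⱼ.
Σ NⱼSⱼ = 7630·13.1 + 8197·6.87 + 14876·17.6 = 418083.99.
n_{Dept III} = 869·8197·6.87 / 418083.99 = 117.0.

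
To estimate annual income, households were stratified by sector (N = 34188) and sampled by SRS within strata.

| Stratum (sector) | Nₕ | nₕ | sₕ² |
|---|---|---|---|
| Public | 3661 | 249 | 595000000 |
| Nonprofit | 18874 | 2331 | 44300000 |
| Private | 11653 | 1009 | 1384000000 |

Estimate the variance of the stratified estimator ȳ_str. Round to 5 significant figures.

176170

Var(ȳ_str) = Σₕ Wₕ²(1 − fₕ)sₕ²/nₕ with Wₕ = Nₕ/N, N = 34188.
Public: Wₕ = 0.10708436; term = 0.10708436²·(1 − 0.06801420)·595000000/249 = 25537.535.
Nonprofit: Wₕ = 0.55206505; term = 0.55206505²·(1 − 0.12350323)·44300000/2331 = 5076.826.
Private: Wₕ = 0.34085059; term = 0.34085059²·(1 − 0.08658714)·1384000000/1009 = 145559.36.
Sum = 176173.72.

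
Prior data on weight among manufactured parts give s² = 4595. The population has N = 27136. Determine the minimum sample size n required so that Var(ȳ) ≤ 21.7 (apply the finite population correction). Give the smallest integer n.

211

Without fpc, n₀ = s²/D = 4595/21.7 = 211.7512.
With fpc, (1 − n/N)·s²/n ≤ D requires n ≥ n₀/(1 + n₀/N) = 211.7512/(1 + 211.7512/27136) = 210.1116.
Rounding up, n = 211.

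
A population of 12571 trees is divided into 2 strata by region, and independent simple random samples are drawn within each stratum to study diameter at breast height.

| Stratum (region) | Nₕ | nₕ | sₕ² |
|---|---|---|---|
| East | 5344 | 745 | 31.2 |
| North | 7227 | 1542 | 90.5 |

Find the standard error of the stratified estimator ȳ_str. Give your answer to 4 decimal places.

Var(ȳ_str) = Σₕ Wₕ²(1 − fₕ)sₕ²/nₕ with Wₕ = Nₕ/N, N = 12571.
East: Wₕ = 0.42510540; term = 0.42510540²·(1 − 0.13940868)·31.2/745 = 0.0065131117.
North: Wₕ = 0.57489460; term = 0.57489460²·(1 − 0.21336654)·90.5/1542 = 0.015258543.
Sum = 0.021771655.
SE = √(0.021771655) = 0.1476.

0.1476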